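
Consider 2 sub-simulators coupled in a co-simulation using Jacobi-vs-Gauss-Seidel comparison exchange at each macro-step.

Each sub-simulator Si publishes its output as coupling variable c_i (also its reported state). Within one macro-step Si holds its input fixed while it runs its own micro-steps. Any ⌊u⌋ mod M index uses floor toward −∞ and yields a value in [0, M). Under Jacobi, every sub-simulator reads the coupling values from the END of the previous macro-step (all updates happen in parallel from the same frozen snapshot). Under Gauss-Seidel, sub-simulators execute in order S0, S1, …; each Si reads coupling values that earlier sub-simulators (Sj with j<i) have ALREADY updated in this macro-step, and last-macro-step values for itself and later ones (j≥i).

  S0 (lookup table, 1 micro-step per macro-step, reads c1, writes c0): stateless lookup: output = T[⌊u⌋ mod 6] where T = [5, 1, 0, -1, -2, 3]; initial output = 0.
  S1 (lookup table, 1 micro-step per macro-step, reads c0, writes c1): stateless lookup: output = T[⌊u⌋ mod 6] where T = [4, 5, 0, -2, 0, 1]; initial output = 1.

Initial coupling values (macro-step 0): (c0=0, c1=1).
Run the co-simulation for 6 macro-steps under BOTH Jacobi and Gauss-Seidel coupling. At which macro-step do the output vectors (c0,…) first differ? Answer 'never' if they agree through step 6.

[Jacobi] macro 1: S0 reads c1=1 → after 1×micro: 1; S1 reads c0=0 → after 1×micro: 4 ⇒ (c0=1, c1=4)
[Jacobi] macro 2: S0 reads c1=4 → after 1×micro: -2; S1 reads c0=1 → after 1×micro: 5 ⇒ (c0=-2, c1=5)
[Jacobi] macro 3: S0 reads c1=5 → after 1×micro: 3; S1 reads c0=-2 → after 1×micro: 0 ⇒ (c0=3, c1=0)
[Jacobi] macro 4: S0 reads c1=0 → after 1×micro: 5; S1 reads c0=3 → after 1×micro: -2 ⇒ (c0=5, c1=-2)
[Jacobi] macro 5: S0 reads c1=-2 → after 1×micro: -2; S1 reads c0=5 → after 1×micro: 1 ⇒ (c0=-2, c1=1)
[Jacobi] macro 6: S0 reads c1=1 → after 1×micro: 1; S1 reads c0=-2 → after 1×micro: 0 ⇒ (c0=1, c1=0)
[Gauss-Seidel] macro 1: S0 reads c1=1 → after 1×micro: 1; S1 reads c0=1 → after 1×micro: 5 ⇒ (c0=1, c1=5)
[Gauss-Seidel] macro 2: S0 reads c1=5 → after 1×micro: 3; S1 reads c0=3 → after 1×micro: -2 ⇒ (c0=3, c1=-2)
[Gauss-Seidel] macro 3: S0 reads c1=-2 → after 1×micro: -2; S1 reads c0=-2 → after 1×micro: 0 ⇒ (c0=-2, c1=0)
[Gauss-Seidel] macro 4: S0 reads c1=0 → after 1×micro: 5; S1 reads c0=5 → after 1×micro: 1 ⇒ (c0=5, c1=1)
[Gauss-Seidel] macro 5: S0 reads c1=1 → after 1×micro: 1; S1 reads c0=1 → after 1×micro: 5 ⇒ (c0=1, c1=5)
[Gauss-Seidel] macro 6: S0 reads c1=5 → after 1×micro: 3; S1 reads c0=3 → after 1×micro: -2 ⇒ (c0=3, c1=-2)

first divergence at macro-step: 1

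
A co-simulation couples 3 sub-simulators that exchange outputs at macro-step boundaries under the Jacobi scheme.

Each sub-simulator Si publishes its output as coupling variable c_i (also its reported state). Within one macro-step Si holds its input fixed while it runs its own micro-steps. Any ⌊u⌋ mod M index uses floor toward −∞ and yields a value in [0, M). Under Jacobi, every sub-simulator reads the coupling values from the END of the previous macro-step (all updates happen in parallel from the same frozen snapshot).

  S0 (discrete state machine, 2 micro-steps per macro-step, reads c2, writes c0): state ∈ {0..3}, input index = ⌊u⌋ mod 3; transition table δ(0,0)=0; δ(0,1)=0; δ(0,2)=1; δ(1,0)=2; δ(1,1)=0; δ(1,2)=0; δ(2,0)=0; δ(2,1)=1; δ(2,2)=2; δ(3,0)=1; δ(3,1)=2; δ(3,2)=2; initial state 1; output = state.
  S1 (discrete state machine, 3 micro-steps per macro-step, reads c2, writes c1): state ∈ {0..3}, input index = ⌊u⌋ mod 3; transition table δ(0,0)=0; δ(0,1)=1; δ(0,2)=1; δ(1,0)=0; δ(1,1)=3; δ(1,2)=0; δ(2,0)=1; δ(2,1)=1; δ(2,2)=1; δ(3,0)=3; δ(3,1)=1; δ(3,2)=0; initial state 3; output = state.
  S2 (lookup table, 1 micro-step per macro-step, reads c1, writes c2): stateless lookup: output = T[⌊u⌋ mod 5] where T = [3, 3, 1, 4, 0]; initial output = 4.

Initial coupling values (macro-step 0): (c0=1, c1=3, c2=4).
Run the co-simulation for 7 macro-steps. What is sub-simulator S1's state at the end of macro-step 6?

macro 1: S0 reads c2=4 → after 2×micro: 0; S1 reads c2=4 → after 3×micro: 1; S2 reads c1=3 → after 1×micro: 4 ⇒ (c0=0, c1=1, c2=4)
macro 2: S0 reads c2=4 → after 2×micro: 0; S1 reads c2=4 → after 3×micro: 3; S2 reads c1=1 → after 1×micro: 3 ⇒ (c0=0, c1=3, c2=3)
macro 3: S0 reads c2=3 → after 2×micro: 0; S1 reads c2=3 → after 3×micro: 3; S2 reads c1=3 → after 1×micro: 4 ⇒ (c0=0, c1=3, c2=4)
macro 4: S0 reads c2=4 → after 2×micro: 0; S1 reads c2=4 → after 3×micro: 1; S2 reads c1=3 → after 1×micro: 4 ⇒ (c0=0, c1=1, c2=4)
macro 5: S0 reads c2=4 → after 2×micro: 0; S1 reads c2=4 → after 3×micro: 3; S2 reads c1=1 → after 1×micro: 3 ⇒ (c0=0, c1=3, c2=3)
macro 6: S0 reads c2=3 → after 2×micro: 0; S1 reads c2=3 → after 3×micro: 3; S2 reads c1=3 → after 1×micro: 4 ⇒ (c0=0, c1=3, c2=4)
macro 7: S0 reads c2=4 → after 2×micro: 0; S1 reads c2=4 → after 3×micro: 1; S2 reads c1=3 → after 1×micro: 4 ⇒ (c0=0, c1=1, c2=4)

S1 state at macro-step 6 = 3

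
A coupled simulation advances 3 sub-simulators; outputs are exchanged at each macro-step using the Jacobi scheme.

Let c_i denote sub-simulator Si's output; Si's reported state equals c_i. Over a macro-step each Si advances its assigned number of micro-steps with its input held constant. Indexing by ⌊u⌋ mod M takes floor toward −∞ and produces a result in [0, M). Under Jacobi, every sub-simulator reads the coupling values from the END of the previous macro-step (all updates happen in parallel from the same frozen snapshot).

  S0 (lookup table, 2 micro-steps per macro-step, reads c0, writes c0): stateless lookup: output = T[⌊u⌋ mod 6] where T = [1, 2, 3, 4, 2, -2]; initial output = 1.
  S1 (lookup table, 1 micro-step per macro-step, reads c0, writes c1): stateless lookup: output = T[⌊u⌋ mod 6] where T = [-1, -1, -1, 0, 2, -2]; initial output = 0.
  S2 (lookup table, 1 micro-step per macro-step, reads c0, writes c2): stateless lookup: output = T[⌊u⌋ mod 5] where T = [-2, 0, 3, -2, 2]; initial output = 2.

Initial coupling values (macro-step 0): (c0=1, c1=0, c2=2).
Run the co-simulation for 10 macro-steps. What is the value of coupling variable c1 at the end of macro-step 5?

macro 1: S0 reads c0=1 → after 2×micro: 2; S1 reads c0=1 → after 1×micro: -1; S2 reads c0=1 → after 1×micro: 0 ⇒ (c0=2, c1=-1, c2=0)
macro 2: S0 reads c0=2 → after 2×micro: 3; S1 reads c0=2 → after 1×micro: -1; S2 reads c0=2 → after 1×micro: 3 ⇒ (c0=3, c1=-1, c2=3)
macro 3: S0 reads c0=3 → after 2×micro: 4; S1 reads c0=3 → after 1×micro: 0; S2 reads c0=3 → after 1×micro: -2 ⇒ (c0=4, c1=0, c2=-2)
macro 4: S0 reads c0=4 → after 2×micro: 2; S1 reads c0=4 → after 1×micro: 2; S2 reads c0=4 → after 1×micro: 2 ⇒ (c0=2, c1=2, c2=2)
macro 5: S0 reads c0=2 → after 2×micro: 3; S1 reads c0=2 → after 1×micro: -1; S2 reads c0=2 → after 1×micro: 3 ⇒ (c0=3, c1=-1, c2=3)
macro 6: S0 reads c0=3 → after 2×micro: 4; S1 reads c0=3 → after 1×micro: 0; S2 reads c0=3 → after 1×micro: -2 ⇒ (c0=4, c1=0, c2=-2)
macro 7: S0 reads c0=4 → after 2×micro: 2; S1 reads c0=4 → after 1×micro: 2; S2 reads c0=4 → after 1×micro: 2 ⇒ (c0=2, c1=2, c2=2)
macro 8: S0 reads c0=2 → after 2×micro: 3; S1 reads c0=2 → after 1×micro: -1; S2 reads c0=2 → after 1×micro: 3 ⇒ (c0=3, c1=-1, c2=3)
macro 9: S0 reads c0=3 → after 2×micro: 4; S1 reads c0=3 → after 1×micro: 0; S2 reads c0=3 → after 1×micro: -2 ⇒ (c0=4, c1=0, c2=-2)
macro 10: S0 reads c0=4 → after 2×micro: 2; S1 reads c0=4 → after 1×micro: 2; S2 reads c0=4 → after 1×micro: 2 ⇒ (c0=2, c1=2, c2=2)

c1 at macro-step 5 = -1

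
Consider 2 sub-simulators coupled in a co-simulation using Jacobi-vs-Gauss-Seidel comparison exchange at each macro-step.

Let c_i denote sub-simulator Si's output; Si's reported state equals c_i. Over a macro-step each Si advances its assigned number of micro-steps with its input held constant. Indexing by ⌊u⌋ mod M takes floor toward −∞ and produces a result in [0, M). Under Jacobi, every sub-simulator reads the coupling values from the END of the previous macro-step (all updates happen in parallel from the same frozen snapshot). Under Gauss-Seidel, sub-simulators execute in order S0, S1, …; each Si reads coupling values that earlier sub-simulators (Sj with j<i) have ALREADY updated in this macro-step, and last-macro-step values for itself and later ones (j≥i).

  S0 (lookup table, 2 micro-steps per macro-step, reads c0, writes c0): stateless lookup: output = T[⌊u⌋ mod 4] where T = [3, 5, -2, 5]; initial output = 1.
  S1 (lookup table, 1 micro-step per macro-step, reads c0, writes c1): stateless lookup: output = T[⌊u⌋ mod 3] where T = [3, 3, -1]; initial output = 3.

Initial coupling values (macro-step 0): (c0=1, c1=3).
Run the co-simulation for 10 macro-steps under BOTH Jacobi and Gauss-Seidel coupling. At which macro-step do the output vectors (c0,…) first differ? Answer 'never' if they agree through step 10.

first divergence at macro-step: 1

[Jacobi] macro 1: S0 reads c0=1 → after 2×micro: 5; S1 reads c0=1 → after 1×micro: 3 ⇒ (c0=5, c1=3)
[Jacobi] macro 2: S0 reads c0=5 → after 2×micro: 5; S1 reads c0=5 → after 1×micro: -1 ⇒ (c0=5, c1=-1)
[Jacobi] macro 3: S0 reads c0=5 → after 2×micro: 5; S1 reads c0=5 → after 1×micro: -1 ⇒ (c0=5, c1=-1)
[Jacobi] macro 4: S0 reads c0=5 → after 2×micro: 5; S1 reads c0=5 → after 1×micro: -1 ⇒ (c0=5, c1=-1)
[Jacobi] macro 5: S0 reads c0=5 → after 2×micro: 5; S1 reads c0=5 → after 1×micro: -1 ⇒ (c0=5, c1=-1)
[Jacobi] macro 6: S0 reads c0=5 → after 2×micro: 5; S1 reads c0=5 → after 1×micro: -1 ⇒ (c0=5, c1=-1)
[Jacobi] macro 7: S0 reads c0=5 → after 2×micro: 5; S1 reads c0=5 → after 1×micro: -1 ⇒ (c0=5, c1=-1)
[Jacobi] macro 8: S0 reads c0=5 → after 2×micro: 5; S1 reads c0=5 → after 1×micro: -1 ⇒ (c0=5, c1=-1)
[Jacobi] macro 9: S0 reads c0=5 → after 2×micro: 5; S1 reads c0=5 → after 1×micro: -1 ⇒ (c0=5, c1=-1)
[Jacobi] macro 10: S0 reads c0=5 → after 2×micro: 5; S1 reads c0=5 → after 1×micro: -1 ⇒ (c0=5, c1=-1)
[Gauss-Seidel] macro 1: S0 reads c0=1 → after 2×micro: 5; S1 reads c0=5 → after 1×micro: -1 ⇒ (c0=5, c1=-1)
[Gauss-Seidel] macro 2: S0 reads c0=5 → after 2×micro: 5; S1 reads c0=5 → after 1×micro: -1 ⇒ (c0=5, c1=-1)
[Gauss-Seidel] macro 3: S0 reads c0=5 → after 2×micro: 5; S1 reads c0=5 → after 1×micro: -1 ⇒ (c0=5, c1=-1)
[Gauss-Seidel] macro 4: S0 reads c0=5 → after 2×micro: 5; S1 reads c0=5 → after 1×micro: -1 ⇒ (c0=5, c1=-1)
[Gauss-Seidel] macro 5: S0 reads c0=5 → after 2×micro: 5; S1 reads c0=5 → after 1×micro: -1 ⇒ (c0=5, c1=-1)
[Gauss-Seidel] macro 6: S0 reads c0=5 → after 2×micro: 5; S1 reads c0=5 → after 1×micro: -1 ⇒ (c0=5, c1=-1)
[Gauss-Seidel] macro 7: S0 reads c0=5 → after 2×micro: 5; S1 reads c0=5 → after 1×micro: -1 ⇒ (c0=5, c1=-1)
[Gauss-Seidel] macro 8: S0 reads c0=5 → after 2×micro: 5; S1 reads c0=5 → after 1×micro: -1 ⇒ (c0=5, c1=-1)
[Gauss-Seidel] macro 9: S0 reads c0=5 → after 2×micro: 5; S1 reads c0=5 → after 1×micro: -1 ⇒ (c0=5, c1=-1)
[Gauss-Seidel] macro 10: S0 reads c0=5 → after 2×micro: 5; S1 reads c0=5 → after 1×micro: -1 ⇒ (c0=5, c1=-1)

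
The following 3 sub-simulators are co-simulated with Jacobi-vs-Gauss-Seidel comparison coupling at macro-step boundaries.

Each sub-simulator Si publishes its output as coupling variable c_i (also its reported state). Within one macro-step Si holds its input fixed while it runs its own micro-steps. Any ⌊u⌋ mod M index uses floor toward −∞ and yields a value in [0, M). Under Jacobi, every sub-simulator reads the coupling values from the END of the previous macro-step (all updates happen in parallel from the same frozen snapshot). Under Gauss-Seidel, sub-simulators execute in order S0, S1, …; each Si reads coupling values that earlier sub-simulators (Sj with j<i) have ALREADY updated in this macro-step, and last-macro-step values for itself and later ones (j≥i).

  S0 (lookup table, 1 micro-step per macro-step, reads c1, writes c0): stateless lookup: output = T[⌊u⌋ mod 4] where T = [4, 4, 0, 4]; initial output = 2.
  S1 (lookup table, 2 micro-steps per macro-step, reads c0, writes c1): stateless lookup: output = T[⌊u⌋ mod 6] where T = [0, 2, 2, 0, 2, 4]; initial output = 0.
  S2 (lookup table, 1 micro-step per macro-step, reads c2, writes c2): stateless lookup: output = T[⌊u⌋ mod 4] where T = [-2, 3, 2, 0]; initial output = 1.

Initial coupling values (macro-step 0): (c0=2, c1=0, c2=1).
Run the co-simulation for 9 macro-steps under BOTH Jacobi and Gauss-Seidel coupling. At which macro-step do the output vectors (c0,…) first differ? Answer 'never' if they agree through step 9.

first divergence at macro-step: 2

[Jacobi] macro 1: S0 reads c1=0 → after 1×micro: 4; S1 reads c0=2 → after 2×micro: 2; S2 reads c2=1 → after 1×micro: 3 ⇒ (c0=4, c1=2, c2=3)
[Jacobi] macro 2: S0 reads c1=2 → after 1×micro: 0; S1 reads c0=4 → after 2×micro: 2; S2 reads c2=3 → after 1×micro: 0 ⇒ (c0=0, c1=2, c2=0)
[Jacobi] macro 3: S0 reads c1=2 → after 1×micro: 0; S1 reads c0=0 → after 2×micro: 0; S2 reads c2=0 → after 1×micro: -2 ⇒ (c0=0, c1=0, c2=-2)
[Jacobi] macro 4: S0 reads c1=0 → after 1×micro: 4; S1 reads c0=0 → after 2×micro: 0; S2 reads c2=-2 → after 1×micro: 2 ⇒ (c0=4, c1=0, c2=2)
[Jacobi] macro 5: S0 reads c1=0 → after 1×micro: 4; S1 reads c0=4 → after 2×micro: 2; S2 reads c2=2 → after 1×micro: 2 ⇒ (c0=4, c1=2, c2=2)
[Jacobi] macro 6: S0 reads c1=2 → after 1×micro: 0; S1 reads c0=4 → after 2×micro: 2; S2 reads c2=2 → after 1×micro: 2 ⇒ (c0=0, c1=2, c2=2)
[Jacobi] macro 7: S0 reads c1=2 → after 1×micro: 0; S1 reads c0=0 → after 2×micro: 0; S2 reads c2=2 → after 1×micro: 2 ⇒ (c0=0, c1=0, c2=2)
[Jacobi] macro 8: S0 reads c1=0 → after 1×micro: 4; S1 reads c0=0 → after 2×micro: 0; S2 reads c2=2 → after 1×micro: 2 ⇒ (c0=4, c1=0, c2=2)
[Jacobi] macro 9: S0 reads c1=0 → after 1×micro: 4; S1 reads c0=4 → after 2×micro: 2; S2 reads c2=2 → after 1×micro: 2 ⇒ (c0=4, c1=2, c2=2)
[Gauss-Seidel] macro 1: S0 reads c1=0 → after 1×micro: 4; S1 reads c0=4 → after 2×micro: 2; S2 reads c2=1 → after 1×micro: 3 ⇒ (c0=4, c1=2, c2=3)
[Gauss-Seidel] macro 2: S0 reads c1=2 → after 1×micro: 0; S1 reads c0=0 → after 2×micro: 0; S2 reads c2=3 → after 1×micro: 0 ⇒ (c0=0, c1=0, c2=0)
[Gauss-Seidel] macro 3: S0 reads c1=0 → after 1×micro: 4; S1 reads c0=4 → after 2×micro: 2; S2 reads c2=0 → after 1×micro: -2 ⇒ (c0=4, c1=2, c2=-2)
[Gauss-Seidel] macro 4: S0 reads c1=2 → after 1×micro: 0; S1 reads c0=0 → after 2×micro: 0; S2 reads c2=-2 → after 1×micro: 2 ⇒ (c0=0, c1=0, c2=2)
[Gauss-Seidel] macro 5: S0 reads c1=0 → after 1×micro: 4; S1 reads c0=4 → after 2×micro: 2; S2 reads c2=2 → after 1×micro: 2 ⇒ (c0=4, c1=2, c2=2)
[Gauss-Seidel] macro 6: S0 reads c1=2 → after 1×micro: 0; S1 reads c0=0 → after 2×micro: 0; S2 reads c2=2 → after 1×micro: 2 ⇒ (c0=0, c1=0, c2=2)
[Gauss-Seidel] macro 7: S0 reads c1=0 → after 1×micro: 4; S1 reads c0=4 → after 2×micro: 2; S2 reads c2=2 → after 1×micro: 2 ⇒ (c0=4, c1=2, c2=2)
[Gauss-Seidel] macro 8: S0 reads c1=2 → after 1×micro: 0; S1 reads c0=0 → after 2×micro: 0; S2 reads c2=2 → after 1×micro: 2 ⇒ (c0=0, c1=0, c2=2)
[Gauss-Seidel] macro 9: S0 reads c1=0 → after 1×micro: 4; S1 reads c0=4 → after 2×micro: 2; S2 reads c2=2 → after 1×micro: 2 ⇒ (c0=4, c1=2, c2=2)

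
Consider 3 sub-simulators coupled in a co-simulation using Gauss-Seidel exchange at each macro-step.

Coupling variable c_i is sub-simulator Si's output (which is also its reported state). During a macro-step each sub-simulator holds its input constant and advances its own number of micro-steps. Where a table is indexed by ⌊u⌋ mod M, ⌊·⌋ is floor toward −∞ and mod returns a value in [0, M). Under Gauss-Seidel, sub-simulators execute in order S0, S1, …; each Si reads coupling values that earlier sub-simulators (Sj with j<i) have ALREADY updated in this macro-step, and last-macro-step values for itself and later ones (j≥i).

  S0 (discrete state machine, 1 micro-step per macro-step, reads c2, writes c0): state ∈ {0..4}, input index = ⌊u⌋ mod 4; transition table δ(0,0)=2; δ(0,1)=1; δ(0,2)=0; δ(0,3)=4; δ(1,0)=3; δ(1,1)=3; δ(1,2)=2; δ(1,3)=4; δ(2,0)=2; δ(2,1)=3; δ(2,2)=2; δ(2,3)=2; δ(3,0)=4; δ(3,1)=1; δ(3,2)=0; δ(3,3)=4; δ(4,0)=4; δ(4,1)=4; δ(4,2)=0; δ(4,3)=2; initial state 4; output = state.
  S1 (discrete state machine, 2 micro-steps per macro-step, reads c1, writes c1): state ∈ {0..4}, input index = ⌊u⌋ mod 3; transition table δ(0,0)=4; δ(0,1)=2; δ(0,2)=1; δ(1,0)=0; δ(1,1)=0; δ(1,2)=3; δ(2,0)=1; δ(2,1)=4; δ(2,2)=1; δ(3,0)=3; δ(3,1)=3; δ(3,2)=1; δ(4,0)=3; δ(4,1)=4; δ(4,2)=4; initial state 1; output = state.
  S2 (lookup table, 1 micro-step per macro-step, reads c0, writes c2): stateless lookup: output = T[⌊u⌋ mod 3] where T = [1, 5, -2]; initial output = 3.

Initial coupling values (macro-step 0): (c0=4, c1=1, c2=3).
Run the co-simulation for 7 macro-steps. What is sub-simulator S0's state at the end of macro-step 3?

macro 1: S0 reads c2=3 → after 1×micro: 2; S1 reads c1=1 → after 2×micro: 2; S2 reads c0=2 → after 1×micro: -2 ⇒ (c0=2, c1=2, c2=-2)
macro 2: S0 reads c2=-2 → after 1×micro: 2; S1 reads c1=2 → after 2×micro: 3; S2 reads c0=2 → after 1×micro: -2 ⇒ (c0=2, c1=3, c2=-2)
macro 3: S0 reads c2=-2 → after 1×micro: 2; S1 reads c1=3 → after 2×micro: 3; S2 reads c0=2 → after 1×micro: -2 ⇒ (c0=2, c1=3, c2=-2)
macro 4: S0 reads c2=-2 → after 1×micro: 2; S1 reads c1=3 → after 2×micro: 3; S2 reads c0=2 → after 1×micro: -2 ⇒ (c0=2, c1=3, c2=-2)
macro 5: S0 reads c2=-2 → after 1×micro: 2; S1 reads c1=3 → after 2×micro: 3; S2 reads c0=2 → after 1×micro: -2 ⇒ (c0=2, c1=3, c2=-2)
macro 6: S0 reads c2=-2 → after 1×micro: 2; S1 reads c1=3 → after 2×micro: 3; S2 reads c0=2 → after 1×micro: -2 ⇒ (c0=2, c1=3, c2=-2)
macro 7: S0 reads c2=-2 → after 1×micro: 2; S1 reads c1=3 → after 2×micro: 3; S2 reads c0=2 → after 1×micro: -2 ⇒ (c0=2, c1=3, c2=-2)

S0 state at macro-step 3 = 2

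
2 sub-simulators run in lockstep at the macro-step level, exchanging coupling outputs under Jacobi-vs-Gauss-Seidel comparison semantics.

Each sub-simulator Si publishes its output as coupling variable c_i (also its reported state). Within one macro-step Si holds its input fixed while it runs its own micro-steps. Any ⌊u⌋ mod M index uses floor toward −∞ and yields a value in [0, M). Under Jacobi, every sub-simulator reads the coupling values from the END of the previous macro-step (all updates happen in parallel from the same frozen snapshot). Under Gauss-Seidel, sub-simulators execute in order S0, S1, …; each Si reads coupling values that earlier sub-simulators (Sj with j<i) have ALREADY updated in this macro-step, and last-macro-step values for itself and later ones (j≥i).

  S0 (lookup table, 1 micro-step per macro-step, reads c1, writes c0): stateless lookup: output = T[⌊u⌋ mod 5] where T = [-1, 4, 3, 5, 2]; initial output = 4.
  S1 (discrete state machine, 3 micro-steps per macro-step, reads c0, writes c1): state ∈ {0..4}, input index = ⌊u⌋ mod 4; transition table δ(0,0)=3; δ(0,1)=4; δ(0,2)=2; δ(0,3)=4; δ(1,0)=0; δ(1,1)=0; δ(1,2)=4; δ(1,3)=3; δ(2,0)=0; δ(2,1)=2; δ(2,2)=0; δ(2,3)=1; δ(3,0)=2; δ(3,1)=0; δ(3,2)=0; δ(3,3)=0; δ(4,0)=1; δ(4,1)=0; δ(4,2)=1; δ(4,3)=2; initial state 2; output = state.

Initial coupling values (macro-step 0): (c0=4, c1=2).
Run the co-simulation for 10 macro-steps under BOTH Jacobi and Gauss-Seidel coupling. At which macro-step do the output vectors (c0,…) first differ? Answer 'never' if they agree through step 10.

[Jacobi] macro 1: S0 reads c1=2 → after 1×micro: 3; S1 reads c0=4 → after 3×micro: 2 ⇒ (c0=3, c1=2)
[Jacobi] macro 2: S0 reads c1=2 → after 1×micro: 3; S1 reads c0=3 → after 3×micro: 0 ⇒ (c0=3, c1=0)
[Jacobi] macro 3: S0 reads c1=0 → after 1×micro: -1; S1 reads c0=3 → after 3×micro: 1 ⇒ (c0=-1, c1=1)
[Jacobi] macro 4: S0 reads c1=1 → after 1×micro: 4; S1 reads c0=-1 → after 3×micro: 4 ⇒ (c0=4, c1=4)
[Jacobi] macro 5: S0 reads c1=4 → after 1×micro: 2; S1 reads c0=4 → after 3×micro: 3 ⇒ (c0=2, c1=3)
[Jacobi] macro 6: S0 reads c1=3 → after 1×micro: 5; S1 reads c0=2 → after 3×micro: 0 ⇒ (c0=5, c1=0)
[Jacobi] macro 7: S0 reads c1=0 → after 1×micro: -1; S1 reads c0=5 → after 3×micro: 4 ⇒ (c0=-1, c1=4)
[Jacobi] macro 8: S0 reads c1=4 → after 1×micro: 2; S1 reads c0=-1 → after 3×micro: 3 ⇒ (c0=2, c1=3)
[Jacobi] macro 9: S0 reads c1=3 → after 1×micro: 5; S1 reads c0=2 → after 3×micro: 0 ⇒ (c0=5, c1=0)
[Jacobi] macro 10: S0 reads c1=0 → after 1×micro: -1; S1 reads c0=5 → after 3×micro: 4 ⇒ (c0=-1, c1=4)
[Gauss-Seidel] macro 1: S0 reads c1=2 → after 1×micro: 3; S1 reads c0=3 → after 3×micro: 0 ⇒ (c0=3, c1=0)
[Gauss-Seidel] macro 2: S0 reads c1=0 → after 1×micro: -1; S1 reads c0=-1 → after 3×micro: 1 ⇒ (c0=-1, c1=1)
[Gauss-Seidel] macro 3: S0 reads c1=1 → after 1×micro: 4; S1 reads c0=4 → after 3×micro: 2 ⇒ (c0=4, c1=2)
[Gauss-Seidel] macro 4: S0 reads c1=2 → after 1×micro: 3; S1 reads c0=3 → after 3×micro: 0 ⇒ (c0=3, c1=0)
[Gauss-Seidel] macro 5: S0 reads c1=0 → after 1×micro: -1; S1 reads c0=-1 → after 3×micro: 1 ⇒ (c0=-1, c1=1)
[Gauss-Seidel] macro 6: S0 reads c1=1 → after 1×micro: 4; S1 reads c0=4 → after 3×micro: 2 ⇒ (c0=4, c1=2)
[Gauss-Seidel] macro 7: S0 reads c1=2 → after 1×micro: 3; S1 reads c0=3 → after 3×micro: 0 ⇒ (c0=3, c1=0)
[Gauss-Seidel] macro 8: S0 reads c1=0 → after 1×micro: -1; S1 reads c0=-1 → after 3×micro: 1 ⇒ (c0=-1, c1=1)
[Gauss-Seidel] macro 9: S0 reads c1=1 → after 1×micro: 4; S1 reads c0=4 → after 3×micro: 2 ⇒ (c0=4, c1=2)
[Gauss-Seidel] macro 10: S0 reads c1=2 → after 1×micro: 3; S1 reads c0=3 → after 3×micro: 0 ⇒ (c0=3, c1=0)

first divergence at macro-step: 1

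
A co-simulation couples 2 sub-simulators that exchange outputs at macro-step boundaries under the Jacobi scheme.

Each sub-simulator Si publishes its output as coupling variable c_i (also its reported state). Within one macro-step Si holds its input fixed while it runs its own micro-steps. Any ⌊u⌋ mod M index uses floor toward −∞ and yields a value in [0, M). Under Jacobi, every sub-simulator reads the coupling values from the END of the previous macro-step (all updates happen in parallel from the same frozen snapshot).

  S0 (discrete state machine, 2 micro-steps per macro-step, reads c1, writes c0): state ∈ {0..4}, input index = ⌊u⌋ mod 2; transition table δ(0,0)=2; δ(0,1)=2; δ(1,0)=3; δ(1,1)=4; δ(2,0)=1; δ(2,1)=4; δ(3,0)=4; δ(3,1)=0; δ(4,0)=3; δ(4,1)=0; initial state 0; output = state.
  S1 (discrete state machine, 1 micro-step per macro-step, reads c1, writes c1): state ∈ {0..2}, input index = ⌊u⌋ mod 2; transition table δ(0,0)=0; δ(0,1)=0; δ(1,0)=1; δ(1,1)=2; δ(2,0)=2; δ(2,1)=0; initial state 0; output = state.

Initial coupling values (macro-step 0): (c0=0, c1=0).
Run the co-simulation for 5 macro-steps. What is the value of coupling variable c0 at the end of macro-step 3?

c0 at macro-step 3 = 4

macro 1: S0 reads c1=0 → after 2×micro: 1; S1 reads c1=0 → after 1×micro: 0 ⇒ (c0=1, c1=0)
macro 2: S0 reads c1=0 → after 2×micro: 4; S1 reads c1=0 → after 1×micro: 0 ⇒ (c0=4, c1=0)
macro 3: S0 reads c1=0 → after 2×micro: 4; S1 reads c1=0 → after 1×micro: 0 ⇒ (c0=4, c1=0)
macro 4: S0 reads c1=0 → after 2×micro: 4; S1 reads c1=0 → after 1×micro: 0 ⇒ (c0=4, c1=0)
macro 5: S0 reads c1=0 → after 2×micro: 4; S1 reads c1=0 → after 1×micro: 0 ⇒ (c0=4, c1=0)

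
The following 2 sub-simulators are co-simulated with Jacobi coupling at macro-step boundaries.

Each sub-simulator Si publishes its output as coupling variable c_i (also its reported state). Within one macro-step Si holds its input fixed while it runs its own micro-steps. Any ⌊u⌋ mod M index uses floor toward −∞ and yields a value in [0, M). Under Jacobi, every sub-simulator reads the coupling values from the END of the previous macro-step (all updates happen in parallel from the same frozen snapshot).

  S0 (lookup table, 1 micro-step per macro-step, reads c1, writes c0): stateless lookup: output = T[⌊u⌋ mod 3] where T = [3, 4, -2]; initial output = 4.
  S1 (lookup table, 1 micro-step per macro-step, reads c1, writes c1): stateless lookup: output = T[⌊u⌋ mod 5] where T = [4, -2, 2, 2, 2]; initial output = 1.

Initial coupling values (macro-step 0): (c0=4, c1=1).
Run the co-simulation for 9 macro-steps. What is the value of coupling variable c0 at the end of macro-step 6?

c0 at macro-step 6 = -2

macro 1: S0 reads c1=1 → after 1×micro: 4; S1 reads c1=1 → after 1×micro: -2 ⇒ (c0=4, c1=-2)
macro 2: S0 reads c1=-2 → after 1×micro: 4; S1 reads c1=-2 → after 1×micro: 2 ⇒ (c0=4, c1=2)
macro 3: S0 reads c1=2 → after 1×micro: -2; S1 reads c1=2 → after 1×micro: 2 ⇒ (c0=-2, c1=2)
macro 4: S0 reads c1=2 → after 1×micro: -2; S1 reads c1=2 → after 1×micro: 2 ⇒ (c0=-2, c1=2)
macro 5: S0 reads c1=2 → after 1×micro: -2; S1 reads c1=2 → after 1×micro: 2 ⇒ (c0=-2, c1=2)
macro 6: S0 reads c1=2 → after 1×micro: -2; S1 reads c1=2 → after 1×micro: 2 ⇒ (c0=-2, c1=2)
macro 7: S0 reads c1=2 → after 1×micro: -2; S1 reads c1=2 → after 1×micro: 2 ⇒ (c0=-2, c1=2)
macro 8: S0 reads c1=2 → after 1×micro: -2; S1 reads c1=2 → after 1×micro: 2 ⇒ (c0=-2, c1=2)
macro 9: S0 reads c1=2 → after 1×micro: -2; S1 reads c1=2 → after 1×micro: 2 ⇒ (c0=-2, c1=2)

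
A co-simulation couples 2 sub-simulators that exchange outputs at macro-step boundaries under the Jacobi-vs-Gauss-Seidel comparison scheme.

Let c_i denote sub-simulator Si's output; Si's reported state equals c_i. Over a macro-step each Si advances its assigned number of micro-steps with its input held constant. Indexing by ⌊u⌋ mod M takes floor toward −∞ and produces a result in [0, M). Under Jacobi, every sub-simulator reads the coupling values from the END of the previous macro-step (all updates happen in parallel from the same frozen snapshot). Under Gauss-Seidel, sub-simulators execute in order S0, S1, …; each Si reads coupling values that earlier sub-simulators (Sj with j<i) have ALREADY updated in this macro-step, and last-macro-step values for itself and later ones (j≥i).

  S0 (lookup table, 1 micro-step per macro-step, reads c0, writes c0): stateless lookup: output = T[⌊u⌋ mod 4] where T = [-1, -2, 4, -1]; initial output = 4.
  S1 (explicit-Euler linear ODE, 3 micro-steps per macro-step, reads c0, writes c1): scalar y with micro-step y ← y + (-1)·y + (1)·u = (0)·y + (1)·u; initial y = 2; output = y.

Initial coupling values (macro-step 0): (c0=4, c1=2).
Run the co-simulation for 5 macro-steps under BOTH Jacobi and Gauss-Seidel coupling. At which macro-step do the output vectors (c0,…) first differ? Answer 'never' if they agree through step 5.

first divergence at macro-step: 1

[Jacobi] macro 1: S0 reads c0=4 → after 1×micro: -1; S1 reads c0=4 → after 3×micro: 4 ⇒ (c0=-1, c1=4)
[Jacobi] macro 2: S0 reads c0=-1 → after 1×micro: -1; S1 reads c0=-1 → after 3×micro: -1 ⇒ (c0=-1, c1=-1)
[Jacobi] macro 3: S0 reads c0=-1 → after 1×micro: -1; S1 reads c0=-1 → after 3×micro: -1 ⇒ (c0=-1, c1=-1)
[Jacobi] macro 4: S0 reads c0=-1 → after 1×micro: -1; S1 reads c0=-1 → after 3×micro: -1 ⇒ (c0=-1, c1=-1)
[Jacobi] macro 5: S0 reads c0=-1 → after 1×micro: -1; S1 reads c0=-1 → after 3×micro: -1 ⇒ (c0=-1, c1=-1)
[Gauss-Seidel] macro 1: S0 reads c0=4 → after 1×micro: -1; S1 reads c0=-1 → after 3×micro: -1 ⇒ (c0=-1, c1=-1)
[Gauss-Seidel] macro 2: S0 reads c0=-1 → after 1×micro: -1; S1 reads c0=-1 → after 3×micro: -1 ⇒ (c0=-1, c1=-1)
[Gauss-Seidel] macro 3: S0 reads c0=-1 → after 1×micro: -1; S1 reads c0=-1 → after 3×micro: -1 ⇒ (c0=-1, c1=-1)
[Gauss-Seidel] macro 4: S0 reads c0=-1 → after 1×micro: -1; S1 reads c0=-1 → after 3×micro: -1 ⇒ (c0=-1, c1=-1)
[Gauss-Seidel] macro 5: S0 reads c0=-1 → after 1×micro: -1; S1 reads c0=-1 → after 3×micro: -1 ⇒ (c0=-1, c1=-1)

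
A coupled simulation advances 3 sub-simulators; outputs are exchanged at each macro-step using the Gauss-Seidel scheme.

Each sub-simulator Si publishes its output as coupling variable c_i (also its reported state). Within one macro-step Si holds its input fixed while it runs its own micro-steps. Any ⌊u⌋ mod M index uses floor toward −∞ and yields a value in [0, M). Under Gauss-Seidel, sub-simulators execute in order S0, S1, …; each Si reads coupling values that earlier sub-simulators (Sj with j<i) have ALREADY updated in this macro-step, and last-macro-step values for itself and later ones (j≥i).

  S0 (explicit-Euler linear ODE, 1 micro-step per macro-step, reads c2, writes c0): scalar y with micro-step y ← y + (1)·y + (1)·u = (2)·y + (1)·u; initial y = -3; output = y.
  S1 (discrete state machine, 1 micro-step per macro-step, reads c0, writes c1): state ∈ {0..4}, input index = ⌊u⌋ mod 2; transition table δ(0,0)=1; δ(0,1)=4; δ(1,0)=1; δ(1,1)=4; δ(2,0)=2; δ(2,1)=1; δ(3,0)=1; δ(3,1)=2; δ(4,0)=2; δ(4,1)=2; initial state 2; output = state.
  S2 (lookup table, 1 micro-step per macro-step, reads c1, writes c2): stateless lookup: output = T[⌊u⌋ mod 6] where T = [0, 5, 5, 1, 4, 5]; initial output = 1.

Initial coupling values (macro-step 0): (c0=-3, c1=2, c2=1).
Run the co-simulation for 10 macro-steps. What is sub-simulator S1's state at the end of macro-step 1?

S1 state at macro-step 1 = 1

macro 1: S0 reads c2=1 → after 1×micro: -5; S1 reads c0=-5 → after 1×micro: 1; S2 reads c1=1 → after 1×micro: 5 ⇒ (c0=-5, c1=1, c2=5)
macro 2: S0 reads c2=5 → after 1×micro: -5; S1 reads c0=-5 → after 1×micro: 4; S2 reads c1=4 → after 1×micro: 4 ⇒ (c0=-5, c1=4, c2=4)
macro 3: S0 reads c2=4 → after 1×micro: -6; S1 reads c0=-6 → after 1×micro: 2; S2 reads c1=2 → after 1×micro: 5 ⇒ (c0=-6, c1=2, c2=5)
macro 4: S0 reads c2=5 → after 1×micro: -7; S1 reads c0=-7 → after 1×micro: 1; S2 reads c1=1 → after 1×micro: 5 ⇒ (c0=-7, c1=1, c2=5)
macro 5: S0 reads c2=5 → after 1×micro: -9; S1 reads c0=-9 → after 1×micro: 4; S2 reads c1=4 → after 1×micro: 4 ⇒ (c0=-9, c1=4, c2=4)
macro 6: S0 reads c2=4 → after 1×micro: -14; S1 reads c0=-14 → after 1×micro: 2; S2 reads c1=2 → after 1×micro: 5 ⇒ (c0=-14, c1=2, c2=5)
macro 7: S0 reads c2=5 → after 1×micro: -23; S1 reads c0=-23 → after 1×micro: 1; S2 reads c1=1 → after 1×micro: 5 ⇒ (c0=-23, c1=1, c2=5)
macro 8: S0 reads c2=5 → after 1×micro: -41; S1 reads c0=-41 → after 1×micro: 4; S2 reads c1=4 → after 1×micro: 4 ⇒ (c0=-41, c1=4, c2=4)
macro 9: S0 reads c2=4 → after 1×micro: -78; S1 reads c0=-78 → after 1×micro: 2; S2 reads c1=2 → after 1×micro: 5 ⇒ (c0=-78, c1=2, c2=5)
macro 10: S0 reads c2=5 → after 1×micro: -151; S1 reads c0=-151 → after 1×micro: 1; S2 reads c1=1 → after 1×micro: 5 ⇒ (c0=-151, c1=1, c2=5)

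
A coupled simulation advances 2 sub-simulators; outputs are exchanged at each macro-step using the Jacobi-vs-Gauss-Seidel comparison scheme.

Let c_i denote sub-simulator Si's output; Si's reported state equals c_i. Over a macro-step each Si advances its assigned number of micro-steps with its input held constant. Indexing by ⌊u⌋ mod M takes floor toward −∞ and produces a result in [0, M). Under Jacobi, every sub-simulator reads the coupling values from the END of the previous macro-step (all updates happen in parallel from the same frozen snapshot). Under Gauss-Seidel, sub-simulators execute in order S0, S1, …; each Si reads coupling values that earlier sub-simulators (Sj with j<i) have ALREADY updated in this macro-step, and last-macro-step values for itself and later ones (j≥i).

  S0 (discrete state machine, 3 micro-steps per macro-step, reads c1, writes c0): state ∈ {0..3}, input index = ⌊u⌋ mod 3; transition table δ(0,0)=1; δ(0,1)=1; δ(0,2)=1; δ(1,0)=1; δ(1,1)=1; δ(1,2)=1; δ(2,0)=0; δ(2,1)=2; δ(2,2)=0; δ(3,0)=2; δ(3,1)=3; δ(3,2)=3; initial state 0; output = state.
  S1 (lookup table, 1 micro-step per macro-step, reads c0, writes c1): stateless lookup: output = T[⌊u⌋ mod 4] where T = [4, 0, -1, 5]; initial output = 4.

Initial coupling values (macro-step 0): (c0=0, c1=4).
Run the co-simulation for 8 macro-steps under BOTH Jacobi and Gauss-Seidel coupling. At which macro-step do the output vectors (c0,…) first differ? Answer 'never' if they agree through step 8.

first divergence at macro-step: 1

[Jacobi] macro 1: S0 reads c1=4 → after 3×micro: 1; S1 reads c0=0 → after 1×micro: 4 ⇒ (c0=1, c1=4)
[Jacobi] macro 2: S0 reads c1=4 → after 3×micro: 1; S1 reads c0=1 → after 1×micro: 0 ⇒ (c0=1, c1=0)
[Jacobi] macro 3: S0 reads c1=0 → after 3×micro: 1; S1 reads c0=1 → after 1×micro: 0 ⇒ (c0=1, c1=0)
[Jacobi] macro 4: S0 reads c1=0 → after 3×micro: 1; S1 reads c0=1 → after 1×micro: 0 ⇒ (c0=1, c1=0)
[Jacobi] macro 5: S0 reads c1=0 → after 3×micro: 1; S1 reads c0=1 → after 1×micro: 0 ⇒ (c0=1, c1=0)
[Jacobi] macro 6: S0 reads c1=0 → after 3×micro: 1; S1 reads c0=1 → after 1×micro: 0 ⇒ (c0=1, c1=0)
[Jacobi] macro 7: S0 reads c1=0 → after 3×micro: 1; S1 reads c0=1 → after 1×micro: 0 ⇒ (c0=1, c1=0)
[Jacobi] macro 8: S0 reads c1=0 → after 3×micro: 1; S1 reads c0=1 → after 1×micro: 0 ⇒ (c0=1, c1=0)
[Gauss-Seidel] macro 1: S0 reads c1=4 → after 3×micro: 1; S1 reads c0=1 → after 1×micro: 0 ⇒ (c0=1, c1=0)
[Gauss-Seidel] macro 2: S0 reads c1=0 → after 3×micro: 1; S1 reads c0=1 → after 1×micro: 0 ⇒ (c0=1, c1=0)
[Gauss-Seidel] macro 3: S0 reads c1=0 → after 3×micro: 1; S1 reads c0=1 → after 1×micro: 0 ⇒ (c0=1, c1=0)
[Gauss-Seidel] macro 4: S0 reads c1=0 → after 3×micro: 1; S1 reads c0=1 → after 1×micro: 0 ⇒ (c0=1, c1=0)
[Gauss-Seidel] macro 5: S0 reads c1=0 → after 3×micro: 1; S1 reads c0=1 → after 1×micro: 0 ⇒ (c0=1, c1=0)
[Gauss-Seidel] macro 6: S0 reads c1=0 → after 3×micro: 1; S1 reads c0=1 → after 1×micro: 0 ⇒ (c0=1, c1=0)
[Gauss-Seidel] macro 7: S0 reads c1=0 → after 3×micro: 1; S1 reads c0=1 → after 1×micro: 0 ⇒ (c0=1, c1=0)
[Gauss-Seidel] macro 8: S0 reads c1=0 → after 3×micro: 1; S1 reads c0=1 → after 1×micro: 0 ⇒ (c0=1, c1=0)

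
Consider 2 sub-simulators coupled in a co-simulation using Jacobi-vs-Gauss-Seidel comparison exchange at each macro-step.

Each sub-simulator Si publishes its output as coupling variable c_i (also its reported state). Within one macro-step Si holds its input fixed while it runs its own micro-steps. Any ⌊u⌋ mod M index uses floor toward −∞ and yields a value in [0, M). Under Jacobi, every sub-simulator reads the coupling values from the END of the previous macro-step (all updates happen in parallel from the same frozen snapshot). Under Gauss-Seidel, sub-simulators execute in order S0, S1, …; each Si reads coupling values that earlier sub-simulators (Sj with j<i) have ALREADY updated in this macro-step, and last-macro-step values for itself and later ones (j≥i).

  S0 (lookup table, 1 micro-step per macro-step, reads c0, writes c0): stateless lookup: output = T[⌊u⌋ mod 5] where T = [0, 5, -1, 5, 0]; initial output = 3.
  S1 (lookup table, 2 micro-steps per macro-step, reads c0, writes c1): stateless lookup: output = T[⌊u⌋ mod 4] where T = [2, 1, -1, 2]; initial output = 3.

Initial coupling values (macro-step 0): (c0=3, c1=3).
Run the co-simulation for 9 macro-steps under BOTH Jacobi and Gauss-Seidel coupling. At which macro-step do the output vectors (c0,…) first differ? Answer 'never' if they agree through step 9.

first divergence at macro-step: 1

[Jacobi] macro 1: S0 reads c0=3 → after 1×micro: 5; S1 reads c0=3 → after 2×micro: 2 ⇒ (c0=5, c1=2)
[Jacobi] macro 2: S0 reads c0=5 → after 1×micro: 0; S1 reads c0=5 → after 2×micro: 1 ⇒ (c0=0, c1=1)
[Jacobi] macro 3: S0 reads c0=0 → after 1×micro: 0; S1 reads c0=0 → after 2×micro: 2 ⇒ (c0=0, c1=2)
[Jacobi] macro 4: S0 reads c0=0 → after 1×micro: 0; S1 reads c0=0 → after 2×micro: 2 ⇒ (c0=0, c1=2)
[Jacobi] macro 5: S0 reads c0=0 → after 1×micro: 0; S1 reads c0=0 → after 2×micro: 2 ⇒ (c0=0, c1=2)
[Jacobi] macro 6: S0 reads c0=0 → after 1×micro: 0; S1 reads c0=0 → after 2×micro: 2 ⇒ (c0=0, c1=2)
[Jacobi] macro 7: S0 reads c0=0 → after 1×micro: 0; S1 reads c0=0 → after 2×micro: 2 ⇒ (c0=0, c1=2)
[Jacobi] macro 8: S0 reads c0=0 → after 1×micro: 0; S1 reads c0=0 → after 2×micro: 2 ⇒ (c0=0, c1=2)
[Jacobi] macro 9: S0 reads c0=0 → after 1×micro: 0; S1 reads c0=0 → after 2×micro: 2 ⇒ (c0=0, c1=2)
[Gauss-Seidel] macro 1: S0 reads c0=3 → after 1×micro: 5; S1 reads c0=5 → after 2×micro: 1 ⇒ (c0=5, c1=1)
[Gauss-Seidel] macro 2: S0 reads c0=5 → after 1×micro: 0; S1 reads c0=0 → after 2×micro: 2 ⇒ (c0=0, c1=2)
[Gauss-Seidel] macro 3: S0 reads c0=0 → after 1×micro: 0; S1 reads c0=0 → after 2×micro: 2 ⇒ (c0=0, c1=2)
[Gauss-Seidel] macro 4: S0 reads c0=0 → after 1×micro: 0; S1 reads c0=0 → after 2×micro: 2 ⇒ (c0=0, c1=2)
[Gauss-Seidel] macro 5: S0 reads c0=0 → after 1×micro: 0; S1 reads c0=0 → after 2×micro: 2 ⇒ (c0=0, c1=2)
[Gauss-Seidel] macro 6: S0 reads c0=0 → after 1×micro: 0; S1 reads c0=0 → after 2×micro: 2 ⇒ (c0=0, c1=2)
[Gauss-Seidel] macro 7: S0 reads c0=0 → after 1×micro: 0; S1 reads c0=0 → after 2×micro: 2 ⇒ (c0=0, c1=2)
[Gauss-Seidel] macro 8: S0 reads c0=0 → after 1×micro: 0; S1 reads c0=0 → after 2×micro: 2 ⇒ (c0=0, c1=2)
[Gauss-Seidel] macro 9: S0 reads c0=0 → after 1×micro: 0; S1 reads c0=0 → after 2×micro: 2 ⇒ (c0=0, c1=2)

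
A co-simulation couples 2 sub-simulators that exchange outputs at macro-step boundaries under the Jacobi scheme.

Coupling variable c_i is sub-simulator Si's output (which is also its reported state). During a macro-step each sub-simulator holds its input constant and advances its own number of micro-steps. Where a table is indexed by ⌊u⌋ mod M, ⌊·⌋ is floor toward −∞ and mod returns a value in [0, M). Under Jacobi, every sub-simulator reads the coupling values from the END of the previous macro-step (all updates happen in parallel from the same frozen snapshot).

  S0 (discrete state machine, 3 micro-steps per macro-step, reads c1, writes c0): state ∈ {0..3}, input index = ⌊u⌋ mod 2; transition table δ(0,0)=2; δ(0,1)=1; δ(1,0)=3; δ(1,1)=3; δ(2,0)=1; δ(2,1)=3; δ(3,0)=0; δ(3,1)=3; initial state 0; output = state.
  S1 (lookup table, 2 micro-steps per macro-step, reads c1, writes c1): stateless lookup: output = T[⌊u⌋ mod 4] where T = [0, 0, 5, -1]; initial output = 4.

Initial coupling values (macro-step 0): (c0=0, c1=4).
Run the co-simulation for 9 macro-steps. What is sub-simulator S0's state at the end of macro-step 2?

macro 1: S0 reads c1=4 → after 3×micro: 3; S1 reads c1=4 → after 2×micro: 0 ⇒ (c0=3, c1=0)
macro 2: S0 reads c1=0 → after 3×micro: 1; S1 reads c1=0 → after 2×micro: 0 ⇒ (c0=1, c1=0)
macro 3: S0 reads c1=0 → after 3×micro: 2; S1 reads c1=0 → after 2×micro: 0 ⇒ (c0=2, c1=0)
macro 4: S0 reads c1=0 → after 3×micro: 0; S1 reads c1=0 → after 2×micro: 0 ⇒ (c0=0, c1=0)
macro 5: S0 reads c1=0 → after 3×micro: 3; S1 reads c1=0 → after 2×micro: 0 ⇒ (c0=3, c1=0)
macro 6: S0 reads c1=0 → after 3×micro: 1; S1 reads c1=0 → after 2×micro: 0 ⇒ (c0=1, c1=0)
macro 7: S0 reads c1=0 → after 3×micro: 2; S1 reads c1=0 → after 2×micro: 0 ⇒ (c0=2, c1=0)
macro 8: S0 reads c1=0 → after 3×micro: 0; S1 reads c1=0 → after 2×micro: 0 ⇒ (c0=0, c1=0)
macro 9: S0 reads c1=0 → after 3×micro: 3; S1 reads c1=0 → after 2×micro: 0 ⇒ (c0=3, c1=0)

S0 state at macro-step 2 = 1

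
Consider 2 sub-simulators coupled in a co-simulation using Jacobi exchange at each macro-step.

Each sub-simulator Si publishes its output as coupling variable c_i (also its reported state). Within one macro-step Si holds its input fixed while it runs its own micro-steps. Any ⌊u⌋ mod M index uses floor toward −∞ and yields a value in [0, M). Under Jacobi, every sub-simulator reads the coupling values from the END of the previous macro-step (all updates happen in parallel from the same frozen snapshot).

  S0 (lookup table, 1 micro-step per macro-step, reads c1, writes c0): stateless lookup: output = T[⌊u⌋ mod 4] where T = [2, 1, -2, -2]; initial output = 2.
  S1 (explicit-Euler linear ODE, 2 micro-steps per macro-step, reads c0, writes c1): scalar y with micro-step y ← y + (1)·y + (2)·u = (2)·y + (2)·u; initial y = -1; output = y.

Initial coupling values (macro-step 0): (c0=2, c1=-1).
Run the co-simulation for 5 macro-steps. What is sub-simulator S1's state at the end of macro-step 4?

macro 1: S0 reads c1=-1 → after 1×micro: -2; S1 reads c0=2 → after 2×micro: 8 ⇒ (c0=-2, c1=8)
macro 2: S0 reads c1=8 → after 1×micro: 2; S1 reads c0=-2 → after 2×micro: 20 ⇒ (c0=2, c1=20)
macro 3: S0 reads c1=20 → after 1×micro: 2; S1 reads c0=2 → after 2×micro: 92 ⇒ (c0=2, c1=92)
macro 4: S0 reads c1=92 → after 1×micro: 2; S1 reads c0=2 → after 2×micro: 380 ⇒ (c0=2, c1=380)
macro 5: S0 reads c1=380 → after 1×micro: 2; S1 reads c0=2 → after 2×micro: 1532 ⇒ (c0=2, c1=1532)

S1 state at macro-step 4 = 380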